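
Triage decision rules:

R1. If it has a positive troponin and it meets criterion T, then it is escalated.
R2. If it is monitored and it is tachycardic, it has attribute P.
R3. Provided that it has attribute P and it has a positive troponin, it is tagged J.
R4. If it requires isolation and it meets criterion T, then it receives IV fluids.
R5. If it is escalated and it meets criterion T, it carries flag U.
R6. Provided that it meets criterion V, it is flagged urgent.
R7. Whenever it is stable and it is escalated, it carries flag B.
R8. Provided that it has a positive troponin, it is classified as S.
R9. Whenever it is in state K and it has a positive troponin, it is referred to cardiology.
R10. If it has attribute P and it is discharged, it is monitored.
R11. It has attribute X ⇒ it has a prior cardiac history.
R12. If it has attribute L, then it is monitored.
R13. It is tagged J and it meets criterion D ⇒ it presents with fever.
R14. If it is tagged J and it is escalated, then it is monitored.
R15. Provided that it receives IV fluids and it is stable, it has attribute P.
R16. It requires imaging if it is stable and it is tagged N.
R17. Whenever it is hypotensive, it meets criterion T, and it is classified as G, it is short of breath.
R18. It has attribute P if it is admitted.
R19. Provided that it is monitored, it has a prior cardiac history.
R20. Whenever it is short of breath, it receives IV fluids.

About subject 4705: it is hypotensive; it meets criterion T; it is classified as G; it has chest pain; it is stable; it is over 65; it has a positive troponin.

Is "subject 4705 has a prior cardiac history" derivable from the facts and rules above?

Yes

By R1 (it has a positive troponin, it meets criterion T): it is escalated.
By R17 (it is hypotensive, it meets criterion T, it is classified as G): it is short of breath.
By R20 (it is short of breath): it receives IV fluids.
By R15 (it receives IV fluids, it is stable): it has attribute P.
By R3 (it has attribute P, it has a positive troponin): it is tagged J.
By R14 (it is tagged J, it is escalated): it is monitored.
By R19 (it is monitored): it has a prior cardiac history.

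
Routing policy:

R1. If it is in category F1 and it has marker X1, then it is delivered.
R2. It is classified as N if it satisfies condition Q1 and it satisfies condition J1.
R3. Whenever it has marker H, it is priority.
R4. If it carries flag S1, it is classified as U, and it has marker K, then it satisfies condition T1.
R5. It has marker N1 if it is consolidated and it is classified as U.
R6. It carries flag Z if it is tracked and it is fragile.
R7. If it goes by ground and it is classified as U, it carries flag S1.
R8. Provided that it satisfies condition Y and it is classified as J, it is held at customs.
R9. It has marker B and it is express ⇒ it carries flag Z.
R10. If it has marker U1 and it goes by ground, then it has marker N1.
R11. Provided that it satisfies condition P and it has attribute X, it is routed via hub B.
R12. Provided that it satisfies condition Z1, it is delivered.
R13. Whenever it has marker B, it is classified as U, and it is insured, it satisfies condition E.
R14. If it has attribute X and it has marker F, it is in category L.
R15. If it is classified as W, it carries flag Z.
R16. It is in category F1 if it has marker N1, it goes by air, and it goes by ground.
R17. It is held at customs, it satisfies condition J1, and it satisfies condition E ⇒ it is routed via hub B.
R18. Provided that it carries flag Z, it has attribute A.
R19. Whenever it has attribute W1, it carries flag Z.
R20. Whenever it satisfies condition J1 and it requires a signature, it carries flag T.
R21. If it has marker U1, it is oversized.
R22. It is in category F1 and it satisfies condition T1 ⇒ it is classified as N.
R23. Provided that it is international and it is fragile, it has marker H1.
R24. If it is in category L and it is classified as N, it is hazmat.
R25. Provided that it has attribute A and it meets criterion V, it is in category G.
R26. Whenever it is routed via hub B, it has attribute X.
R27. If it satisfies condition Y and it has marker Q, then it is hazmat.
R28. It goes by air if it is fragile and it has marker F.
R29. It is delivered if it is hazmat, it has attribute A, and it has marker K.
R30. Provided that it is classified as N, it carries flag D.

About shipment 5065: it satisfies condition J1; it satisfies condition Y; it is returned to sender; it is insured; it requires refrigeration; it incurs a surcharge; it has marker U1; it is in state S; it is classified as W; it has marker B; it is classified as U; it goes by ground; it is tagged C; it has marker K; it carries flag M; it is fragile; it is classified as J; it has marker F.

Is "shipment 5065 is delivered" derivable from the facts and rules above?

Yes

By R7 (it goes by ground, it is classified as U): it carries flag S1.
By R8 (it satisfies condition Y, it is classified as J): it is held at customs.
By R10 (it has marker U1, it goes by ground): it has marker N1.
By R13 (it has marker B, it is classified as U, it is insured): it satisfies condition E.
By R15 (it is classified as W): it carries flag Z.
By R17 (it is held at customs, it satisfies condition J1, it satisfies condition E): it is routed via hub B.
By R18 (it carries flag Z): it has attribute A.
By R26 (it is routed via hub B): it has attribute X.
By R28 (it is fragile, it has marker F): it goes by air.
By R4 (it carries flag S1, it is classified as U, it has marker K): it satisfies condition T1.
By R14 (it has attribute X, it has marker F): it is in category L.
By R16 (it has marker N1, it goes by air, it goes by ground): it is in category F1.
By R22 (it is in category F1, it satisfies condition T1): it is classified as N.
By R24 (it is in category L, it is classified as N): it is hazmat.
By R29 (it is hazmat, it has attribute A, it has marker K): it is delivered.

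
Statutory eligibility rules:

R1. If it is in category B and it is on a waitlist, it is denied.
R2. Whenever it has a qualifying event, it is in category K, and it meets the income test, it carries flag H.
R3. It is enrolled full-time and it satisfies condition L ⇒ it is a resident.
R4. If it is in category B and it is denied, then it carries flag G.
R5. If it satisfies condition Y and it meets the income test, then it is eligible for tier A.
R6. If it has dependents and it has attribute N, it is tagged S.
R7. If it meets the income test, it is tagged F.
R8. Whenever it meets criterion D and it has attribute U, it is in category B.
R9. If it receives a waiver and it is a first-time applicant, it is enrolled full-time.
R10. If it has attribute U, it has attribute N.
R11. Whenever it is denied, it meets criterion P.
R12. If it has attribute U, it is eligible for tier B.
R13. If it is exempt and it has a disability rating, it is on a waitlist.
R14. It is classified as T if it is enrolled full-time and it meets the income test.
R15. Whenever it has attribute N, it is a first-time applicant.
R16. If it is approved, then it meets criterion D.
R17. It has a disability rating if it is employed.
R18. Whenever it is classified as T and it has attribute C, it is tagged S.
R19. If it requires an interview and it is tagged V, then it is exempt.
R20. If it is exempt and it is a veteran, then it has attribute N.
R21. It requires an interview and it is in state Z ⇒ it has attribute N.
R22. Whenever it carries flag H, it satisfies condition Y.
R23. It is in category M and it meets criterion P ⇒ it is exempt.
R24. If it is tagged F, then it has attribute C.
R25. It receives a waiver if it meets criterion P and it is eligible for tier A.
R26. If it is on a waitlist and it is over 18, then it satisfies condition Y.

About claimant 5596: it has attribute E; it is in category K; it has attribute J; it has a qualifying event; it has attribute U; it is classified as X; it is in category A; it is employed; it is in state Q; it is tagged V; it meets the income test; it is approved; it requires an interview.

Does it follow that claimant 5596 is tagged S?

Yes

By R2 (it has a qualifying event, it is in category K, it meets the income test): it carries flag H.
By R7 (it meets the income test): it is tagged F.
By R10 (it has attribute U): it has attribute N.
By R15 (it has attribute N): it is a first-time applicant.
By R16 (it is approved): it meets criterion D.
By R17 (it is employed): it has a disability rating.
By R19 (it requires an interview, it is tagged V): it is exempt.
By R22 (it carries flag H): it satisfies condition Y.
By R24 (it is tagged F): it has attribute C.
By R5 (it satisfies condition Y, it meets the income test): it is eligible for tier A.
By R8 (it meets criterion D, it has attribute U): it is in category B.
By R13 (it is exempt, it has a disability rating): it is on a waitlist.
By R1 (it is in category B, it is on a waitlist): it is denied.
By R11 (it is denied): it meets criterion P.
By R25 (it meets criterion P, it is eligible for tier A): it receives a waiver.
By R9 (it receives a waiver, it is a first-time applicant): it is enrolled full-time.
By R14 (it is enrolled full-time, it meets the income test): it is classified as T.
By R18 (it is classified as T, it has attribute C): it is tagged S.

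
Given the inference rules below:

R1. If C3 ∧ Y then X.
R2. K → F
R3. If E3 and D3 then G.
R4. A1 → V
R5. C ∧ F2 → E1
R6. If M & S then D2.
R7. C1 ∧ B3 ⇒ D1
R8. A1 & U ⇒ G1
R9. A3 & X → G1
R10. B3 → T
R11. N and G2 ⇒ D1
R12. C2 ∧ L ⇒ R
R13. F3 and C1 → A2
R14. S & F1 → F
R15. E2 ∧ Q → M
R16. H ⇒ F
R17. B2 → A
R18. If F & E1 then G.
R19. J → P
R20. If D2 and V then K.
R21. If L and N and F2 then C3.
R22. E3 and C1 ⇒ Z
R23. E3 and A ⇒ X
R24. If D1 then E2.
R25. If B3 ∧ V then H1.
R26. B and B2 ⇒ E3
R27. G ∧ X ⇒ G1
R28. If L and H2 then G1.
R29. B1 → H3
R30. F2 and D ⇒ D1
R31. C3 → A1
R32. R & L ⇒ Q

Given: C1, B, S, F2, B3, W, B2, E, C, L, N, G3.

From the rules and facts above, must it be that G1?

Forward chaining from the given facts derives: E1, D1, T, A, C3, E2, E3, A1, V, Z, X, H1.
Rules concluding G1: R8 needs U; R9 needs A3; R27 needs G; R28 needs H2 — none of these are established.

No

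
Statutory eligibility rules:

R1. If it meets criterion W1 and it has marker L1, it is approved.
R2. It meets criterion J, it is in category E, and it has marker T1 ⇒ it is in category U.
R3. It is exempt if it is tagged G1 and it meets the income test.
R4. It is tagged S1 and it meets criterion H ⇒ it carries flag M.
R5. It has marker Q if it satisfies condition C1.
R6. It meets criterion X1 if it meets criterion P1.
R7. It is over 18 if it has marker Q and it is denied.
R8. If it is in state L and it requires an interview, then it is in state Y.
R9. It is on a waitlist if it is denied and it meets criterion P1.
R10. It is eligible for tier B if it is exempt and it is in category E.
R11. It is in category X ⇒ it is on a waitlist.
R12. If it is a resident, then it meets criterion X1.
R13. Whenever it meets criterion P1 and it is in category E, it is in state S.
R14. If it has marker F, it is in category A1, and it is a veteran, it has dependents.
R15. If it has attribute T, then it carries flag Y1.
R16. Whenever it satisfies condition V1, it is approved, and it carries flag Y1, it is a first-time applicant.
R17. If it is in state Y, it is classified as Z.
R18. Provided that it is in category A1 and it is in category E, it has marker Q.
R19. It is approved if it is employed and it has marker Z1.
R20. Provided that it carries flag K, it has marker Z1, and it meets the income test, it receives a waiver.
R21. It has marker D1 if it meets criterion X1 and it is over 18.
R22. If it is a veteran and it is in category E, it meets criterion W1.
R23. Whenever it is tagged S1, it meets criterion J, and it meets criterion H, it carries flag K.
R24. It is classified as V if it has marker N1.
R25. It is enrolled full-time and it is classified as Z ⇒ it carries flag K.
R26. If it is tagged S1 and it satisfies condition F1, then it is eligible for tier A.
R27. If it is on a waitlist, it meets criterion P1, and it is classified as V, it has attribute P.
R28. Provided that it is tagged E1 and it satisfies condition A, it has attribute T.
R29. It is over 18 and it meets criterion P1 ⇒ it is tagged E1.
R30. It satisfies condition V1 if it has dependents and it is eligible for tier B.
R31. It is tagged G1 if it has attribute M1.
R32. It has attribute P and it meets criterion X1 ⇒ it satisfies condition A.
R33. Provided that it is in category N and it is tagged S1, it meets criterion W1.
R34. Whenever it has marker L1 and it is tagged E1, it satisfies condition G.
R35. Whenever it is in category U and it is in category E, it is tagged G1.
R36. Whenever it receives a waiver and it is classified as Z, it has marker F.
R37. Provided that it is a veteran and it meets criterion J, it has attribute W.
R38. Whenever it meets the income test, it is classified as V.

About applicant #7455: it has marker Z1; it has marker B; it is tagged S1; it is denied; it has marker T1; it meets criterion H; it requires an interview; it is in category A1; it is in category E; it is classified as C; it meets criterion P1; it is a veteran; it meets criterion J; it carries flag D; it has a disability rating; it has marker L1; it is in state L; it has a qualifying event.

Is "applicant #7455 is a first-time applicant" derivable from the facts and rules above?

Forward chaining from the given facts derives: is in category U, carries flag M, meets criterion X1, is in state Y, is on a waitlist, is in state S, is classified as Z, has marker Q, meets criterion W1, carries flag K, is tagged G1, has attribute W, is approved, is over 18, has marker D1, is tagged E1, satisfies condition G.
The only rule concluding "it is a first-time applicant" is R16, which needs "it satisfies condition V1"; that is never established.

No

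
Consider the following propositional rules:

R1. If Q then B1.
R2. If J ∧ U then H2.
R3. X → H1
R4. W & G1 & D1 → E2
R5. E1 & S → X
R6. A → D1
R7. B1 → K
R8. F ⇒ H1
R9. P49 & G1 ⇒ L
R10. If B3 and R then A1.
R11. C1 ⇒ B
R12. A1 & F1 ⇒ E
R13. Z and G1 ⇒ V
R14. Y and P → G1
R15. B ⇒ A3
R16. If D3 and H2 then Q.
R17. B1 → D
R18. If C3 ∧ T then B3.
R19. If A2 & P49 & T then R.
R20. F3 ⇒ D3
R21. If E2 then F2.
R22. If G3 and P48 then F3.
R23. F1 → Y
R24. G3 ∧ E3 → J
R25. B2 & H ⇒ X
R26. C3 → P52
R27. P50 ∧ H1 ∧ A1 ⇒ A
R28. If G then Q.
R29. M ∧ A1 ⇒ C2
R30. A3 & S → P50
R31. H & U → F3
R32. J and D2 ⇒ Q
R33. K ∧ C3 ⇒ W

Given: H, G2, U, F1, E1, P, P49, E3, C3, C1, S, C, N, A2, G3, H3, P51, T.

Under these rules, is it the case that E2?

Yes

X  (by R5: E1, S)
B  (by R11: C1)
A3  (by R15: B)
B3  (by R18: C3, T)
R  (by R19: A2, P49, T)
Y  (by R23: F1)
J  (by R24: G3, E3)
P50  (by R30: A3, S)
F3  (by R31: H, U)
H2  (by R2: J, U)
H1  (by R3: X)
A1  (by R10: B3, R)
G1  (by R14: Y, P)
D3  (by R20: F3)
A  (by R27: P50, H1, A1)
D1  (by R6: A)
Q  (by R16: D3, H2)
B1  (by R1: Q)
K  (by R7: B1)
W  (by R33: K, C3)
E2  (by R4: W, G1, D1)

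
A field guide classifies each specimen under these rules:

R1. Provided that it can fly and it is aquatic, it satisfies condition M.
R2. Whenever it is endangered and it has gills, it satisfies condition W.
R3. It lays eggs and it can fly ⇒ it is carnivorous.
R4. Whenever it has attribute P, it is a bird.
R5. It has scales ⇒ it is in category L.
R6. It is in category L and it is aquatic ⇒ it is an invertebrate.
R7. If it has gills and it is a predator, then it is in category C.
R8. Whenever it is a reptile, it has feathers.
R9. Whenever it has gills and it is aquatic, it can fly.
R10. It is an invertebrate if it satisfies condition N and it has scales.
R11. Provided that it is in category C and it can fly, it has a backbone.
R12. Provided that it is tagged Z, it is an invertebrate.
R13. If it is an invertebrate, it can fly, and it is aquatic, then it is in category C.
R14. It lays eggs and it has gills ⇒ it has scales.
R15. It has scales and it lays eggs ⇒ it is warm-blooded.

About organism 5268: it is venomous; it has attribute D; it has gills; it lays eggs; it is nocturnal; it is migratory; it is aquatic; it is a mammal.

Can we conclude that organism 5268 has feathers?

Forward chaining from the given facts derives: can fly, has scales, is warm-blooded, satisfies condition M, is carnivorous, is in category L, is an invertebrate, is in category C, has a backbone.
The only rule concluding "it has feathers" is R8, which needs "it is a reptile"; that is never established.

No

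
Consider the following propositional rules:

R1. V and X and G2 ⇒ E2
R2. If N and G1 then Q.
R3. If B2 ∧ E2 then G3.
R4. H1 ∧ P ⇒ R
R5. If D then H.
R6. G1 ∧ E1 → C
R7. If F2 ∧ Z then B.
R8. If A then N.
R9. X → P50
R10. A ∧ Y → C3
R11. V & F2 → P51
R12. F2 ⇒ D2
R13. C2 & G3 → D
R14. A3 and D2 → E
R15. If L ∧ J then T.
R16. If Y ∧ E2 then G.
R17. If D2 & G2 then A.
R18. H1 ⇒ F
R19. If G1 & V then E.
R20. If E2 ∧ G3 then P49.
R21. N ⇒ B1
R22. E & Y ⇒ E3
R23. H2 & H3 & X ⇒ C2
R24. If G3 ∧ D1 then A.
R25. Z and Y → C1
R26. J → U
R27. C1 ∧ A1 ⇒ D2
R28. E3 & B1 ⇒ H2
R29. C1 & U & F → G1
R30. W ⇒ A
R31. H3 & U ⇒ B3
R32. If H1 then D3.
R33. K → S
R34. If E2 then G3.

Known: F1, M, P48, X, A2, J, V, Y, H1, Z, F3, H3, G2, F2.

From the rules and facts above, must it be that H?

E2  (by R1: V, X, G2)
D2  (by R12: F2)
A  (by R17: D2, G2)
F  (by R18: H1)
C1  (by R25: Z, Y)
U  (by R26: J)
G1  (by R29: C1, U, F)
G3  (by R34: E2)
N  (by R8: A)
E  (by R19: G1, V)
B1  (by R21: N)
E3  (by R22: E, Y)
H2  (by R28: E3, B1)
C2  (by R23: H2, H3, X)
D  (by R13: C2, G3)
H  (by R5: D)

Yes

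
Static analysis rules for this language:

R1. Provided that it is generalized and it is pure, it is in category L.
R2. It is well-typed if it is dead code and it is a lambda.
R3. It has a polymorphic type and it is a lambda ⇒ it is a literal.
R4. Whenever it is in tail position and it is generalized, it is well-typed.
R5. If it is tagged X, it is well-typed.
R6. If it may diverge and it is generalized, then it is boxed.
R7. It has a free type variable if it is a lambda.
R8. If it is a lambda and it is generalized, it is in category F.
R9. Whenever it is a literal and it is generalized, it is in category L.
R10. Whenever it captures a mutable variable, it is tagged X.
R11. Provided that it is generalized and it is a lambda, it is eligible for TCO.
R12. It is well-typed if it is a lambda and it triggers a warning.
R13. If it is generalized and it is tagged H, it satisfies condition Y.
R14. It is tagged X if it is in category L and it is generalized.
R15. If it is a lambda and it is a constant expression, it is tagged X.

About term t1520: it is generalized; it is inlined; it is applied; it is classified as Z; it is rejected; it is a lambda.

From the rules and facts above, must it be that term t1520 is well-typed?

Forward chaining from the given facts derives: has a free type variable, is in category F, is eligible for TCO.
Rules concluding "it is well-typed": R2 needs "it is dead code"; R4 needs "it is in tail position"; R5 needs "it is tagged X"; R12 needs "it triggers a warning" — none of these are established.

No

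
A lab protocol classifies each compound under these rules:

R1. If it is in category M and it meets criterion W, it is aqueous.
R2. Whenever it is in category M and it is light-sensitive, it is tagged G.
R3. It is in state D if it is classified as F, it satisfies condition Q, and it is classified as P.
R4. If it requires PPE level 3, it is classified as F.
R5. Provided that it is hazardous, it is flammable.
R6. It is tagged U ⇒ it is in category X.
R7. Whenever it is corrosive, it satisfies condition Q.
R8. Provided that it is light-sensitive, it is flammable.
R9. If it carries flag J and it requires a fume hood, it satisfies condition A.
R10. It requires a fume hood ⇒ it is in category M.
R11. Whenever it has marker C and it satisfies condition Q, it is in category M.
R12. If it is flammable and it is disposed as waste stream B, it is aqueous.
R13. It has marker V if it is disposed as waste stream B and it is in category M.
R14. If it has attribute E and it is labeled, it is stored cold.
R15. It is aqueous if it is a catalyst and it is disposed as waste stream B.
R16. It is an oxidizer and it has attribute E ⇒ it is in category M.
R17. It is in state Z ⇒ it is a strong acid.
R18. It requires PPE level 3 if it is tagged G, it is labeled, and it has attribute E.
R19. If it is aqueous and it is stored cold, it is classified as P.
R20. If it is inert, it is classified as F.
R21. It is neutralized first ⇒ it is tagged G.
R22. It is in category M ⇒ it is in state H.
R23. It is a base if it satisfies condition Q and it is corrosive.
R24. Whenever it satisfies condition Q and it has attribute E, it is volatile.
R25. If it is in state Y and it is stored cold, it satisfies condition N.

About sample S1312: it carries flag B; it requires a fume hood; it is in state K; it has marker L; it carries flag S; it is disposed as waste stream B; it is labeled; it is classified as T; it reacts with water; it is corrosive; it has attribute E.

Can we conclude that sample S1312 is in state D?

Forward chaining from the given facts derives: satisfies condition Q, is in category M, has marker V, is stored cold, is in state H, is a base, is volatile.
The only rule concluding "it is in state D" is R3, which needs "it is classified as F"; that is never established.

No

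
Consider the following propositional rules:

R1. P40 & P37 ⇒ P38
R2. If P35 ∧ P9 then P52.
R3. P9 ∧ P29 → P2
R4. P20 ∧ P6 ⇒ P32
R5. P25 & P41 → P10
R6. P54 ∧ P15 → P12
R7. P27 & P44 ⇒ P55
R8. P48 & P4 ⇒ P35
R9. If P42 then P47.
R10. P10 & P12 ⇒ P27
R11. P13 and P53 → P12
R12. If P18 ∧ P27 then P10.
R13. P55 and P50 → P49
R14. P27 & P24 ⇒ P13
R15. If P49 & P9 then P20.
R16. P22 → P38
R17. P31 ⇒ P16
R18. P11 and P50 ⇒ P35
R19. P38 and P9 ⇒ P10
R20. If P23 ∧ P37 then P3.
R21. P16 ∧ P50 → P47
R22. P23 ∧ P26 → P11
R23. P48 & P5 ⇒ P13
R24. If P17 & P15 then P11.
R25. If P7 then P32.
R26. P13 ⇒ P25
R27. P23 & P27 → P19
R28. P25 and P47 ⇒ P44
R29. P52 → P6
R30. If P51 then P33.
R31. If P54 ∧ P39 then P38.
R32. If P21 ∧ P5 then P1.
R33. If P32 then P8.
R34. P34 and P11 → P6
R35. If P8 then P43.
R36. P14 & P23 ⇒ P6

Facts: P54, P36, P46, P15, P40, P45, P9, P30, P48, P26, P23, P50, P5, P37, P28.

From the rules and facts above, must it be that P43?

No

Forward chaining from the given facts derives: P38, P12, P10, P3, P11, P13, P25, P27, P35, P19, P52, P6.
The only rule concluding P43 is R35, which needs P8; that is never established.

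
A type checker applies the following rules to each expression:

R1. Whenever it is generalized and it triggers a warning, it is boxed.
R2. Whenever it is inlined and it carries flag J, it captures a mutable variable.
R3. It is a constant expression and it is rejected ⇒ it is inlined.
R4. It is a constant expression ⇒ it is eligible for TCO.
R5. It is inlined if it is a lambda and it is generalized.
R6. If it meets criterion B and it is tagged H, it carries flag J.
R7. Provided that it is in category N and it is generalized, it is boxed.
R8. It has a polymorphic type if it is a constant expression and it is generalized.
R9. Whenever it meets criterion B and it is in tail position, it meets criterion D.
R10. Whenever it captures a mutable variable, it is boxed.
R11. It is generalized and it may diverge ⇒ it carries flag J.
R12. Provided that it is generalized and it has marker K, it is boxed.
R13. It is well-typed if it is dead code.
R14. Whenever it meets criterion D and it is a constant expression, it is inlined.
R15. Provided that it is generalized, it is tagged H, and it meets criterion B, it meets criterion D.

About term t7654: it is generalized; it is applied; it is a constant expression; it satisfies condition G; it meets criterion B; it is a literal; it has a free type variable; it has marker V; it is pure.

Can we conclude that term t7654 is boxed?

No

Forward chaining from the given facts derives: is eligible for TCO, has a polymorphic type.
Rules concluding "it is boxed": R1 needs "it triggers a warning"; R7 needs "it is in category N"; R10 needs "it captures a mutable variable"; R12 needs "it has marker K" — none of these are established.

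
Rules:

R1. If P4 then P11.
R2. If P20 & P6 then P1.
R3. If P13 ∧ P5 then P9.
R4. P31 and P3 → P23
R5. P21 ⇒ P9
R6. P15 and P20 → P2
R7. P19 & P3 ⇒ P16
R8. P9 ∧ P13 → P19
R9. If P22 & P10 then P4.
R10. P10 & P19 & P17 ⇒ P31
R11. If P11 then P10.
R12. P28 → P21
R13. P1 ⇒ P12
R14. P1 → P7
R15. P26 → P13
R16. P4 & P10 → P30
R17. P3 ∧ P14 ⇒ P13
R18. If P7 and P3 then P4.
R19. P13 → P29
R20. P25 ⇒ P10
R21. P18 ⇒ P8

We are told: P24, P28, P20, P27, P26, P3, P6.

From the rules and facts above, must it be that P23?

No

Forward chaining from the given facts derives: P1, P21, P12, P7, P13, P4, P29, P11, P9, P19, P10, P30, P16.
The only rule concluding P23 is R4, which needs P31; that is never established.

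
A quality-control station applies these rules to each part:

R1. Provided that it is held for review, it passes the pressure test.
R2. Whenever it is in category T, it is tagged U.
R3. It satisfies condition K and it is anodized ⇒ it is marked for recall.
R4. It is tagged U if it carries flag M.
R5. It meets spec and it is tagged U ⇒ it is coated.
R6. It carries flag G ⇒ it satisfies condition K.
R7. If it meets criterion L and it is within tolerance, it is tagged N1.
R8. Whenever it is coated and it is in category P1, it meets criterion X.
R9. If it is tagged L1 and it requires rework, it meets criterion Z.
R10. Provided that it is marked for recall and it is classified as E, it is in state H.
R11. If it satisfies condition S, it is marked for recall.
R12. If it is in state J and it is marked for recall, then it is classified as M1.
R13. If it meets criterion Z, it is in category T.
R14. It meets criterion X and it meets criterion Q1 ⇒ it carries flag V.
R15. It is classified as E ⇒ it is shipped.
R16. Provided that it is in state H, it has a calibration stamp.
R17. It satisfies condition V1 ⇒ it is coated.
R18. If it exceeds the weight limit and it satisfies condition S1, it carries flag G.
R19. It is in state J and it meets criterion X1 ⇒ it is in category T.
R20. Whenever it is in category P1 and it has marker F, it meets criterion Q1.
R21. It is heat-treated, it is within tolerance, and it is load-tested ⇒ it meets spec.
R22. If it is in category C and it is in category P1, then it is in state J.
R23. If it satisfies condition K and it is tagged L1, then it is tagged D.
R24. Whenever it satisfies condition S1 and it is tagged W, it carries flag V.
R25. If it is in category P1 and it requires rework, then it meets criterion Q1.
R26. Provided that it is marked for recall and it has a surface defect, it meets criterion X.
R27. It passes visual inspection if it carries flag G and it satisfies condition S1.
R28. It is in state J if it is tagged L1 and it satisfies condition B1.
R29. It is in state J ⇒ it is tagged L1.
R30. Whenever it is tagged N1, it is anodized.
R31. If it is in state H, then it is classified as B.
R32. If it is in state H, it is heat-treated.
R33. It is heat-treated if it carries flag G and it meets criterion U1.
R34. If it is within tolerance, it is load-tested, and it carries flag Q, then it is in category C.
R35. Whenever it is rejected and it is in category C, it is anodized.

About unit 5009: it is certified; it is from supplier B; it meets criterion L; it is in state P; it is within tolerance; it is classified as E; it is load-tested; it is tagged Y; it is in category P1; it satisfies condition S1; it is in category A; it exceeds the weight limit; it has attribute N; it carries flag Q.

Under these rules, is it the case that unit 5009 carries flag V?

No

Forward chaining from the given facts derives: is tagged N1, is shipped, carries flag G, passes visual inspection, is anodized, is in category C, satisfies condition K, is in state J, is tagged L1, is marked for recall, is in state H, is classified as M1, has a calibration stamp, is tagged D, is classified as B, is heat-treated, meets spec.
Rules concluding "it carries flag V": R14 needs "it meets criterion X"; R24 needs "it is tagged W" — none of these are established.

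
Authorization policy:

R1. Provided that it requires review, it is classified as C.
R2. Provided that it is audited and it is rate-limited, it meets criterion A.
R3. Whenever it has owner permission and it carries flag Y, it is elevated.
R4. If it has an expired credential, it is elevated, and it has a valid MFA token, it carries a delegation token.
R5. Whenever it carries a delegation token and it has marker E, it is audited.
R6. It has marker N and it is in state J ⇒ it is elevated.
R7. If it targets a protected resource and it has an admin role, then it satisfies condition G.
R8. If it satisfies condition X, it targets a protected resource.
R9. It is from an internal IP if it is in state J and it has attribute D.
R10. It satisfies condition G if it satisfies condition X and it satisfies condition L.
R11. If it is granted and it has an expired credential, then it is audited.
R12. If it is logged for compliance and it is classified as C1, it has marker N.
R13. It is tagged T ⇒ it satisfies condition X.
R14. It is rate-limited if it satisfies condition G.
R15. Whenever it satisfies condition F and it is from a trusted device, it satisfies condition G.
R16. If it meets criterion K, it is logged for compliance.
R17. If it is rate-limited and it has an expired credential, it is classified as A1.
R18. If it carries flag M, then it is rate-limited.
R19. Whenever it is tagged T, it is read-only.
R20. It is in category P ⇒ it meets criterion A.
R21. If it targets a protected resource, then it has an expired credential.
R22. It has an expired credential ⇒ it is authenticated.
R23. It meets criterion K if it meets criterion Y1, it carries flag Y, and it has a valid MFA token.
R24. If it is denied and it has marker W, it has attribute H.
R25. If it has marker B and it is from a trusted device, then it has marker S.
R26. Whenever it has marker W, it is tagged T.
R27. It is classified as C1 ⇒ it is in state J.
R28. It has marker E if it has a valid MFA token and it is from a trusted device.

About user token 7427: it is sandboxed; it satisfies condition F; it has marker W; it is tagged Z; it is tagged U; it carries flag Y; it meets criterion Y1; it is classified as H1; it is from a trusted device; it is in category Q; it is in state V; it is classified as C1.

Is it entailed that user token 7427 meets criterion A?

No

Forward chaining from the given facts derives: satisfies condition G, is tagged T, is in state J, satisfies condition X, is rate-limited, is read-only, targets a protected resource, has an expired credential, is authenticated, is classified as A1.
Rules concluding "it meets criterion A": R2 needs "it is audited"; R20 needs "it is in category P" — none of these are established.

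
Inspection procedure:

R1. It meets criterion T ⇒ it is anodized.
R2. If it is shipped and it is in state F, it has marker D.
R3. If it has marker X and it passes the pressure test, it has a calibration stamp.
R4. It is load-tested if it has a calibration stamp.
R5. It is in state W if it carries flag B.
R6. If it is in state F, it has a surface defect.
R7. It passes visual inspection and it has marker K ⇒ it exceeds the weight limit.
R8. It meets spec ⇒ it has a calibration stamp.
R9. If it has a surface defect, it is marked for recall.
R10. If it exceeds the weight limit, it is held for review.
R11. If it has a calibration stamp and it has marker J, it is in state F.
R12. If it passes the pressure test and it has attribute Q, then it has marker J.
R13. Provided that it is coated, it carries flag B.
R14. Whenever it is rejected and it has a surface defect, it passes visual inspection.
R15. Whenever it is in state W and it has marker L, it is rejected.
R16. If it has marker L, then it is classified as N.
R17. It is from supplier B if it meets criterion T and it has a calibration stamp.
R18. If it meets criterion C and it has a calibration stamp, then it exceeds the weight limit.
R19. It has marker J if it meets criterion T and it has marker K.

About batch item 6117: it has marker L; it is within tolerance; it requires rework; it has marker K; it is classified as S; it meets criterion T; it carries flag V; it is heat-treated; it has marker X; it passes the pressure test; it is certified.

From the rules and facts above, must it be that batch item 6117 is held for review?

No

Forward chaining from the given facts derives: is anodized, has a calibration stamp, is load-tested, is classified as N, is from supplier B, has marker J, is in state F, has a surface defect, is marked for recall.
The only rule concluding "it is held for review" is R10, which needs "it exceeds the weight limit"; that is never established.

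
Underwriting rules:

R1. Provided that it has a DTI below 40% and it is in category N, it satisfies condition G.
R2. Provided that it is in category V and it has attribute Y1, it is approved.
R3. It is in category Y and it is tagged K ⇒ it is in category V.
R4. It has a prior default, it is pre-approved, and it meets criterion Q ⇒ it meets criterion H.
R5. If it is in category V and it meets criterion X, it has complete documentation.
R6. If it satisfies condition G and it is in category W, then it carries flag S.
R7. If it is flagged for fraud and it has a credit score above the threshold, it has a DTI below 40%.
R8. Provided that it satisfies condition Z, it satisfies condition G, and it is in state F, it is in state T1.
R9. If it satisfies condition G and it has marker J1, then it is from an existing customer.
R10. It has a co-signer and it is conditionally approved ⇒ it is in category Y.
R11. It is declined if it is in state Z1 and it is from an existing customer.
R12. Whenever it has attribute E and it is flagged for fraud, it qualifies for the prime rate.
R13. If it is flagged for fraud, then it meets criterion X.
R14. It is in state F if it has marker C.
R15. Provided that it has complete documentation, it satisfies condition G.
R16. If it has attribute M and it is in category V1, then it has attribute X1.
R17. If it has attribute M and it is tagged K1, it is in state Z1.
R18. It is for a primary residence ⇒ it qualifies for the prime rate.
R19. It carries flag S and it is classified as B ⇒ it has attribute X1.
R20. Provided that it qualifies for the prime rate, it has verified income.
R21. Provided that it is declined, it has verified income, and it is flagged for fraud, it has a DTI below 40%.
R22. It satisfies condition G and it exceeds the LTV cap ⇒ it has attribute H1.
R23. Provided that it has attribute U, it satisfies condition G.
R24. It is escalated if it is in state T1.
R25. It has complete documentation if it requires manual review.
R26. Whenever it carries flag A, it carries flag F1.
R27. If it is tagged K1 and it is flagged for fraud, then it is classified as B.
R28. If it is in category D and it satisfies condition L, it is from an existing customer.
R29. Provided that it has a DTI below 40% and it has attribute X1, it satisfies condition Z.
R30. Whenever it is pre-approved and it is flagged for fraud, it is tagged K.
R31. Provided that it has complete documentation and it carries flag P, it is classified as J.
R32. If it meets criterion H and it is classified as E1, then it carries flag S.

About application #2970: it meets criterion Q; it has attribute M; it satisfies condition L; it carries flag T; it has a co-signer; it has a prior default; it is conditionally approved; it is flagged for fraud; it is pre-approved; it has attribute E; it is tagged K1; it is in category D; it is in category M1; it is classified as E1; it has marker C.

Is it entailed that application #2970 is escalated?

Yes

By R4 (it has a prior default, it is pre-approved, it meets criterion Q): it meets criterion H.
By R10 (it has a co-signer, it is conditionally approved): it is in category Y.
By R12 (it has attribute E, it is flagged for fraud): it qualifies for the prime rate.
By R13 (it is flagged for fraud): it meets criterion X.
By R14 (it has marker C): it is in state F.
By R17 (it has attribute M, it is tagged K1): it is in state Z1.
By R20 (it qualifies for the prime rate): it has verified income.
By R27 (it is tagged K1, it is flagged for fraud): it is classified as B.
By R28 (it is in category D, it satisfies condition L): it is from an existing customer.
By R30 (it is pre-approved, it is flagged for fraud): it is tagged K.
By R32 (it meets criterion H, it is classified as E1): it carries flag S.
By R3 (it is in category Y, it is tagged K): it is in category V.
By R5 (it is in category V, it meets criterion X): it has complete documentation.
By R11 (it is in state Z1, it is from an existing customer): it is declined.
By R15 (it has complete documentation): it satisfies condition G.
By R19 (it carries flag S, it is classified as B): it has attribute X1.
By R21 (it is declined, it has verified income, it is flagged for fraud): it has a DTI below 40%.
By R29 (it has a DTI below 40%, it has attribute X1): it satisfies condition Z.
By R8 (it satisfies condition Z, it satisfies condition G, it is in state F): it is in state T1.
By R24 (it is in state T1): it is escalated.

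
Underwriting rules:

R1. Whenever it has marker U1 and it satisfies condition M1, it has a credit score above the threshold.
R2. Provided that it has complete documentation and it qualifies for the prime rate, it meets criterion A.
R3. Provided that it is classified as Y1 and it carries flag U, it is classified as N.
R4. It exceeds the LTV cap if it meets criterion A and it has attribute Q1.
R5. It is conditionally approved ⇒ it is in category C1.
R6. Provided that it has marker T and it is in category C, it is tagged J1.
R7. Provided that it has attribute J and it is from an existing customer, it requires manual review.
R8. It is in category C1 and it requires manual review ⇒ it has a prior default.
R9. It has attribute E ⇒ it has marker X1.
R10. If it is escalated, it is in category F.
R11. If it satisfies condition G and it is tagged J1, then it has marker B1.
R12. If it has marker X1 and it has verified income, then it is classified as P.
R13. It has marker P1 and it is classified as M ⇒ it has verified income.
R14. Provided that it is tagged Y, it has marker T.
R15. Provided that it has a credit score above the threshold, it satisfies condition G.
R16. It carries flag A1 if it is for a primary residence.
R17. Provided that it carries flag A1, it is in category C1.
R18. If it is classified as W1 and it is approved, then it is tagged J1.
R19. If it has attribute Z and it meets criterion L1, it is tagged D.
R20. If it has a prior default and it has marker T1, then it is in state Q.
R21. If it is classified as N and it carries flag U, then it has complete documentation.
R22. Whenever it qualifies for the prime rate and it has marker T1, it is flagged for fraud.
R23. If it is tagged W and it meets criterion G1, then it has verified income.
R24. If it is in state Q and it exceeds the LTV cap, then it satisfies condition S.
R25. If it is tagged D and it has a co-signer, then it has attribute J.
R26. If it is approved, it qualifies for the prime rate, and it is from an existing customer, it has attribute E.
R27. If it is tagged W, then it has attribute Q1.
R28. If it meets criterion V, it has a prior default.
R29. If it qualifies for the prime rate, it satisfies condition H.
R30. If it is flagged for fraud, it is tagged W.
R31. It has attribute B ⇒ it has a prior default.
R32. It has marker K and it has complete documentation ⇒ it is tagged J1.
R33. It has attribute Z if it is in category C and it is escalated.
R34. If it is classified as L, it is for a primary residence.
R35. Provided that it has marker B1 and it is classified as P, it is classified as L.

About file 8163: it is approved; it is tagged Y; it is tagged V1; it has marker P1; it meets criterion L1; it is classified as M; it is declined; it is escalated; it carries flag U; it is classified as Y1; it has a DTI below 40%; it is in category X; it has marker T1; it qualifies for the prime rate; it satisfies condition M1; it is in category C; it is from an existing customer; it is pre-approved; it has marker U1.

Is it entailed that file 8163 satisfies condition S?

No

Forward chaining from the given facts derives: has a credit score above the threshold, is classified as N, is in category F, has verified income, has marker T, satisfies condition G, has complete documentation, is flagged for fraud, has attribute E, satisfies condition H, is tagged W, has attribute Z, meets criterion A, is tagged J1, has marker X1, has marker B1, is classified as P, is tagged D, has attribute Q1, is classified as L, exceeds the LTV cap, is for a primary residence, carries flag A1, is in category C1.
The only rule concluding "it satisfies condition S" is R24, which needs "it is in state Q"; that is never established.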